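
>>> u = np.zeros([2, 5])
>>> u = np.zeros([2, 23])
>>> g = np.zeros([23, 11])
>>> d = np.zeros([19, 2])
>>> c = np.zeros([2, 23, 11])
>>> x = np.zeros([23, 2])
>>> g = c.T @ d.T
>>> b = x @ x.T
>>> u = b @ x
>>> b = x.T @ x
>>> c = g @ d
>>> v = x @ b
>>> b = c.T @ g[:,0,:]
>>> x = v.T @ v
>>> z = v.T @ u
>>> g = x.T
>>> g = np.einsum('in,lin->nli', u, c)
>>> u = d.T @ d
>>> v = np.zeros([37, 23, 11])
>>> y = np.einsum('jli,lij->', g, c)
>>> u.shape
(2, 2)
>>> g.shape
(2, 11, 23)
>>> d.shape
(19, 2)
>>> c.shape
(11, 23, 2)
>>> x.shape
(2, 2)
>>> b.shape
(2, 23, 19)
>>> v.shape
(37, 23, 11)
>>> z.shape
(2, 2)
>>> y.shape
()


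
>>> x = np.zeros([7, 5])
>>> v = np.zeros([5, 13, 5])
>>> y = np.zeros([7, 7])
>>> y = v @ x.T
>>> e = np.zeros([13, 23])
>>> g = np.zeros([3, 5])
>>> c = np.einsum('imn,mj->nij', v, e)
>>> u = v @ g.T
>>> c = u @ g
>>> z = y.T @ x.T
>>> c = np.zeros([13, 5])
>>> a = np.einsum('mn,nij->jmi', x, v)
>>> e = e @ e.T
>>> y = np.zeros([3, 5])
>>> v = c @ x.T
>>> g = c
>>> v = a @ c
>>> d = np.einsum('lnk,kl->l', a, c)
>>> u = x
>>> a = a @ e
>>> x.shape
(7, 5)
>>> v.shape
(5, 7, 5)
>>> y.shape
(3, 5)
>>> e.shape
(13, 13)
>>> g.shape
(13, 5)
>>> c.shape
(13, 5)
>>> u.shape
(7, 5)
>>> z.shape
(7, 13, 7)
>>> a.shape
(5, 7, 13)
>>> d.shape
(5,)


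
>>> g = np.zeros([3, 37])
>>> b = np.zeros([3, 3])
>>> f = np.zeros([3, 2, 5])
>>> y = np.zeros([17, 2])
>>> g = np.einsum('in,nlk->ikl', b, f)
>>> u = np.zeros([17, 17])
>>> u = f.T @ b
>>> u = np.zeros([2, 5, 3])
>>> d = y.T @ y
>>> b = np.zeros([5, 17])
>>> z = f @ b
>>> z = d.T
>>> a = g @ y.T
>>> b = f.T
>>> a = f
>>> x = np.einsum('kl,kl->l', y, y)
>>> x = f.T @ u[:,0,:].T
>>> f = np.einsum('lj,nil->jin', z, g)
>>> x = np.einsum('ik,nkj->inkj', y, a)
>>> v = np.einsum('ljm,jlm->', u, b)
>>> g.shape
(3, 5, 2)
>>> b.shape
(5, 2, 3)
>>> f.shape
(2, 5, 3)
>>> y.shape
(17, 2)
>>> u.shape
(2, 5, 3)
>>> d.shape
(2, 2)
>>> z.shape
(2, 2)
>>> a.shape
(3, 2, 5)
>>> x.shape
(17, 3, 2, 5)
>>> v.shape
()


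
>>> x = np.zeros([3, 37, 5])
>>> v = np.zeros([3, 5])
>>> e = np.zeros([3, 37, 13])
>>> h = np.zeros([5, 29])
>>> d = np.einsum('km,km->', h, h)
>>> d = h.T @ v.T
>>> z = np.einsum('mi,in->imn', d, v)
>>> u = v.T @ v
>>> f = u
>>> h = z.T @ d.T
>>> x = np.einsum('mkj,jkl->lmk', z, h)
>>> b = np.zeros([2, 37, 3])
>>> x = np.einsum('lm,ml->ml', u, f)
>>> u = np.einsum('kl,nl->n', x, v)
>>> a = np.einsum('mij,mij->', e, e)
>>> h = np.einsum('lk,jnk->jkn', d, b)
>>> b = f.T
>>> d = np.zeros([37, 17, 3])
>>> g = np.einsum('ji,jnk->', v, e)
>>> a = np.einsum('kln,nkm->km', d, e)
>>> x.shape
(5, 5)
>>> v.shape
(3, 5)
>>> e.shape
(3, 37, 13)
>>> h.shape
(2, 3, 37)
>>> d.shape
(37, 17, 3)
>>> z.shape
(3, 29, 5)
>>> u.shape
(3,)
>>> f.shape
(5, 5)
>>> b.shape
(5, 5)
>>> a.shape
(37, 13)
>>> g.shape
()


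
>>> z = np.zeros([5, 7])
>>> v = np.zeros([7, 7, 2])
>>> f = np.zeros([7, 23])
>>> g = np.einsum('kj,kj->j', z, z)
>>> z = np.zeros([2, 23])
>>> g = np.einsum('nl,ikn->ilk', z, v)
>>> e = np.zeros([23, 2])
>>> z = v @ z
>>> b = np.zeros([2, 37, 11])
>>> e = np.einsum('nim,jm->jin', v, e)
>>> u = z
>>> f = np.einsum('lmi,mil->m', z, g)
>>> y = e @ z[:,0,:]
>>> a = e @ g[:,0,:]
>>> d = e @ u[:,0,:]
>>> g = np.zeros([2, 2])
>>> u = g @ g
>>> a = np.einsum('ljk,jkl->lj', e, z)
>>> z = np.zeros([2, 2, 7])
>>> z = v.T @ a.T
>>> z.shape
(2, 7, 23)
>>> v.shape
(7, 7, 2)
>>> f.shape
(7,)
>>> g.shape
(2, 2)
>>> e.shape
(23, 7, 7)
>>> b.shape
(2, 37, 11)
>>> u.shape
(2, 2)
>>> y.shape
(23, 7, 23)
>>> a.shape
(23, 7)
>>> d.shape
(23, 7, 23)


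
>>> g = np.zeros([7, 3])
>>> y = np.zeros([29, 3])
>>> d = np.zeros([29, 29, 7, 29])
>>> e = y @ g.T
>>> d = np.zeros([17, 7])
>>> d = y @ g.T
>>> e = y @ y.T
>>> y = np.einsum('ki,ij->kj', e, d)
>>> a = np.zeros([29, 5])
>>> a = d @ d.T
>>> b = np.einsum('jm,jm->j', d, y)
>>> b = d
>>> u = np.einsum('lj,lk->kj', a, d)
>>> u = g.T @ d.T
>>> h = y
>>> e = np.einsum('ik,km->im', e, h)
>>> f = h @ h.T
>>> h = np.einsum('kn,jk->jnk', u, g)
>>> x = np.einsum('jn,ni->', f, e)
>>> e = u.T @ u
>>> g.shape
(7, 3)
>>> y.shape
(29, 7)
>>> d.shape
(29, 7)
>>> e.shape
(29, 29)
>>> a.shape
(29, 29)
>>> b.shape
(29, 7)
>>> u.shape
(3, 29)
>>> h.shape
(7, 29, 3)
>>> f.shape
(29, 29)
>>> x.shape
()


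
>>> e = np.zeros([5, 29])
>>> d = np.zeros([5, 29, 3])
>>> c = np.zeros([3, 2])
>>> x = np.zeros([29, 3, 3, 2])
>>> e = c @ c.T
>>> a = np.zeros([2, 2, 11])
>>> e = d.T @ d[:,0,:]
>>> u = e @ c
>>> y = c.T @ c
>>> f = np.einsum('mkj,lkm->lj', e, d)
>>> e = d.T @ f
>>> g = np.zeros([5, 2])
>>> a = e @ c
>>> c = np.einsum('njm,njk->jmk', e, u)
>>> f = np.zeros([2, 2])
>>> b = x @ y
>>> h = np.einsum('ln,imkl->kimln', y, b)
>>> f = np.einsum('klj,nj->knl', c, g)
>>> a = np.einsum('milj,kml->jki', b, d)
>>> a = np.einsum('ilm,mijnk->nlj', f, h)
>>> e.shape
(3, 29, 3)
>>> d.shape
(5, 29, 3)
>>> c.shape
(29, 3, 2)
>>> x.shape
(29, 3, 3, 2)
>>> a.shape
(2, 5, 3)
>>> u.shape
(3, 29, 2)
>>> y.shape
(2, 2)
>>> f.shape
(29, 5, 3)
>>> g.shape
(5, 2)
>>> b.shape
(29, 3, 3, 2)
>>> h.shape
(3, 29, 3, 2, 2)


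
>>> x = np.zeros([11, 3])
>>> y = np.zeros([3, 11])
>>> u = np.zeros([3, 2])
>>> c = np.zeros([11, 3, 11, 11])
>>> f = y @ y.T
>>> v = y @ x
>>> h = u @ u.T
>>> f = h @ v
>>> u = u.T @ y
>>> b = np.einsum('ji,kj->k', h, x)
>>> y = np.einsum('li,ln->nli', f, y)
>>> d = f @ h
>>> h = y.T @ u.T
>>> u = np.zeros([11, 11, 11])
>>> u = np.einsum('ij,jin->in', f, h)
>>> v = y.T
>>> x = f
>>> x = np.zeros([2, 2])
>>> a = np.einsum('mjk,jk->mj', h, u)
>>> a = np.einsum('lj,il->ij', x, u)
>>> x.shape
(2, 2)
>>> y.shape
(11, 3, 3)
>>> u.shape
(3, 2)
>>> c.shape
(11, 3, 11, 11)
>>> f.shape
(3, 3)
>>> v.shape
(3, 3, 11)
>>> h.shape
(3, 3, 2)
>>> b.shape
(11,)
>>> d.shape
(3, 3)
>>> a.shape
(3, 2)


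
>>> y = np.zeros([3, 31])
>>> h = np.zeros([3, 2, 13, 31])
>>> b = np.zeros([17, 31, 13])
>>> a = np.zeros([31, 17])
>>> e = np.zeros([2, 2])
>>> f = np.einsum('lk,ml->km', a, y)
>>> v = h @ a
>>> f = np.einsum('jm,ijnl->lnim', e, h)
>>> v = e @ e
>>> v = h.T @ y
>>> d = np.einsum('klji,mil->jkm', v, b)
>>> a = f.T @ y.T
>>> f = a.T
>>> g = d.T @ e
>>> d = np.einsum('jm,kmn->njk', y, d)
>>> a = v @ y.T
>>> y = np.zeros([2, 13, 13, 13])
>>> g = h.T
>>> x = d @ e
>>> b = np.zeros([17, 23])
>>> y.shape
(2, 13, 13, 13)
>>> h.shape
(3, 2, 13, 31)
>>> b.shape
(17, 23)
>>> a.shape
(31, 13, 2, 3)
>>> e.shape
(2, 2)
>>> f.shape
(3, 13, 3, 2)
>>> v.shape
(31, 13, 2, 31)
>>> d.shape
(17, 3, 2)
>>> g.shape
(31, 13, 2, 3)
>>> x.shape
(17, 3, 2)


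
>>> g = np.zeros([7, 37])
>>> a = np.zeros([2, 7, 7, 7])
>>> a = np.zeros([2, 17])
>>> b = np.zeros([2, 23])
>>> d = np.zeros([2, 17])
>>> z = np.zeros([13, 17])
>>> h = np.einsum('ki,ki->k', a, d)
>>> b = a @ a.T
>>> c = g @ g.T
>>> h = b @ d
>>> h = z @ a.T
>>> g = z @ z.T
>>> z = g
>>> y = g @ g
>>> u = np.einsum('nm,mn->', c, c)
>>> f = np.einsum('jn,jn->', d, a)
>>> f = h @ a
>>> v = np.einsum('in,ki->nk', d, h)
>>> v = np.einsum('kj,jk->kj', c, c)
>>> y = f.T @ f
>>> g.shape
(13, 13)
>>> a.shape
(2, 17)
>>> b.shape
(2, 2)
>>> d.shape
(2, 17)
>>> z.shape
(13, 13)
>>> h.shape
(13, 2)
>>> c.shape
(7, 7)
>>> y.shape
(17, 17)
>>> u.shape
()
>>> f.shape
(13, 17)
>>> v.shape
(7, 7)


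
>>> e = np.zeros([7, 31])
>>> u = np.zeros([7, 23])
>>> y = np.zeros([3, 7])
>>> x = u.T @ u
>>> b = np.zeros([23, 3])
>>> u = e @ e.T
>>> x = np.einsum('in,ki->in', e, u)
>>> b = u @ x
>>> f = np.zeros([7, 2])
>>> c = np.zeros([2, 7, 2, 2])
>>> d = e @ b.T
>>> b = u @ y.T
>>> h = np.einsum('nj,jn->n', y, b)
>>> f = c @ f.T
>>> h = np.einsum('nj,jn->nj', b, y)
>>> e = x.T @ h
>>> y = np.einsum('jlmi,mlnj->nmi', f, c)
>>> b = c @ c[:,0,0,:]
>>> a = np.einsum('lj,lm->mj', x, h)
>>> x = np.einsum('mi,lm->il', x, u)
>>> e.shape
(31, 3)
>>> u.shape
(7, 7)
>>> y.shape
(2, 2, 7)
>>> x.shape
(31, 7)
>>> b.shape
(2, 7, 2, 2)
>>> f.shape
(2, 7, 2, 7)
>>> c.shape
(2, 7, 2, 2)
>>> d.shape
(7, 7)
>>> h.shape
(7, 3)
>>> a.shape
(3, 31)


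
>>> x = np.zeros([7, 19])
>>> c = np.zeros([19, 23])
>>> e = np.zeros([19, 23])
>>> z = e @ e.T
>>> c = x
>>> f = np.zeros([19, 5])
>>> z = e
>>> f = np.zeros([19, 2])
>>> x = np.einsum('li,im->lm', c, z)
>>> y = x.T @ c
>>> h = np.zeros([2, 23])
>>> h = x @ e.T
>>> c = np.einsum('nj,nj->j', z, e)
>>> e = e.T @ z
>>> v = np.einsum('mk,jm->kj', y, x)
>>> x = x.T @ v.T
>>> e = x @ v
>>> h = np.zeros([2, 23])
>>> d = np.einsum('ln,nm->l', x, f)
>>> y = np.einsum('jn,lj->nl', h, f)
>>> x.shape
(23, 19)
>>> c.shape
(23,)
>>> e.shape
(23, 7)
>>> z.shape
(19, 23)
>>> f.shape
(19, 2)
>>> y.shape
(23, 19)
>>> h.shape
(2, 23)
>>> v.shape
(19, 7)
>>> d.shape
(23,)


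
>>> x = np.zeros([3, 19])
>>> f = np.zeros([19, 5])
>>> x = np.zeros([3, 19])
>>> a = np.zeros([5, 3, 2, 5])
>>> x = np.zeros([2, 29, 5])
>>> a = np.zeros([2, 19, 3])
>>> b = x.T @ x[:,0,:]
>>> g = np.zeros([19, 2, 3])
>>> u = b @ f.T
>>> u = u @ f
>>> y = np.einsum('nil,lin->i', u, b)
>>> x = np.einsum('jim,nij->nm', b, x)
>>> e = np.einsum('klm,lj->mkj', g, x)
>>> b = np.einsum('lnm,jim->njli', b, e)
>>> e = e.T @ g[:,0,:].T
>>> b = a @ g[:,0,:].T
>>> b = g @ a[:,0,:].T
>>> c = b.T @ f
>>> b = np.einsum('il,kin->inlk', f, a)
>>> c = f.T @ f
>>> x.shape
(2, 5)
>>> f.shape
(19, 5)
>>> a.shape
(2, 19, 3)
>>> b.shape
(19, 3, 5, 2)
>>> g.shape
(19, 2, 3)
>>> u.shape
(5, 29, 5)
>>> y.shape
(29,)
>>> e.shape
(5, 19, 19)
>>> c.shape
(5, 5)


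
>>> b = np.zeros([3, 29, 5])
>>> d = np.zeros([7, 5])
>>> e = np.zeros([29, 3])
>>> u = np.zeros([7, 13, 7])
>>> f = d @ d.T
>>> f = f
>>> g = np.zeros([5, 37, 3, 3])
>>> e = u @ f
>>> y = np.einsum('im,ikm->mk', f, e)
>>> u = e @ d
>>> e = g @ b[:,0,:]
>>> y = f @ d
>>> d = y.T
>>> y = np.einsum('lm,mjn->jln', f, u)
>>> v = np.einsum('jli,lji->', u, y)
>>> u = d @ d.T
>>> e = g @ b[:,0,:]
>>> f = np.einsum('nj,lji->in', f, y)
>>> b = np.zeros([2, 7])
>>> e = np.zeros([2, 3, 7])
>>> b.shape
(2, 7)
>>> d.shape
(5, 7)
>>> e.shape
(2, 3, 7)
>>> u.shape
(5, 5)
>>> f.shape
(5, 7)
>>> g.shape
(5, 37, 3, 3)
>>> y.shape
(13, 7, 5)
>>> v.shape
()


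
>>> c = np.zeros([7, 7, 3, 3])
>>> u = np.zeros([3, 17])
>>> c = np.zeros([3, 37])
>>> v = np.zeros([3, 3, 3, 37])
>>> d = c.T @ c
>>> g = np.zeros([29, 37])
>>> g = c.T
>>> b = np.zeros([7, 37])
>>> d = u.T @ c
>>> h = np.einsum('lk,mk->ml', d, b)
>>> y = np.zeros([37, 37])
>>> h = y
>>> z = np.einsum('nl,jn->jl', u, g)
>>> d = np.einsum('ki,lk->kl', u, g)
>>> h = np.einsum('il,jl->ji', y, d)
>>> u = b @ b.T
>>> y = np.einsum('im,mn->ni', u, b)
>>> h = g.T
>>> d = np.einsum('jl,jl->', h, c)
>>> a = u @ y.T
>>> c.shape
(3, 37)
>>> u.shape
(7, 7)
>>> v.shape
(3, 3, 3, 37)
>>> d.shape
()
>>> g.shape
(37, 3)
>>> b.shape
(7, 37)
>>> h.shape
(3, 37)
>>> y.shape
(37, 7)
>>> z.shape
(37, 17)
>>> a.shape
(7, 37)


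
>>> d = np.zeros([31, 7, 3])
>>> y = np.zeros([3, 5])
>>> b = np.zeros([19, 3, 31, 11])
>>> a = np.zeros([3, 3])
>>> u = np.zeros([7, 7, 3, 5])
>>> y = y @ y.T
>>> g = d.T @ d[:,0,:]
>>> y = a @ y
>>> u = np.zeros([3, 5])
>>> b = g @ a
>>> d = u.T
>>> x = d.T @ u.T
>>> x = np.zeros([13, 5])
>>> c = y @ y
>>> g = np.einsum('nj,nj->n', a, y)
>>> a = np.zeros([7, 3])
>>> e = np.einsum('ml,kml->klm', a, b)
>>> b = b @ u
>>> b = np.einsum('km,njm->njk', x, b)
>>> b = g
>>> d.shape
(5, 3)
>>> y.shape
(3, 3)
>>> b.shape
(3,)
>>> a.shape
(7, 3)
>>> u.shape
(3, 5)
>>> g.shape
(3,)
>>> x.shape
(13, 5)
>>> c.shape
(3, 3)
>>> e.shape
(3, 3, 7)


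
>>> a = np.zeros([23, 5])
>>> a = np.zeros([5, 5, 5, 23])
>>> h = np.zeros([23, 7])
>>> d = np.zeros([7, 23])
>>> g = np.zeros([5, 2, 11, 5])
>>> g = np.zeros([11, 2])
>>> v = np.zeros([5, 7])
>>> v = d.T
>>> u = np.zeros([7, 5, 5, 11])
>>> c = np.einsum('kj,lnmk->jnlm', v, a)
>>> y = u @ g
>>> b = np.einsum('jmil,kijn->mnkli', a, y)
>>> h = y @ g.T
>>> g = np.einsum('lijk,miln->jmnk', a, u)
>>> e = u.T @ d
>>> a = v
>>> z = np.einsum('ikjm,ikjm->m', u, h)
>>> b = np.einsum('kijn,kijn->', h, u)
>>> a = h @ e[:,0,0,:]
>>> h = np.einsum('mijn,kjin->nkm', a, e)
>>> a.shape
(7, 5, 5, 23)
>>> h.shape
(23, 11, 7)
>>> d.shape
(7, 23)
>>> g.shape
(5, 7, 11, 23)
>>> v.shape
(23, 7)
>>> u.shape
(7, 5, 5, 11)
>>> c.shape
(7, 5, 5, 5)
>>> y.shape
(7, 5, 5, 2)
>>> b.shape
()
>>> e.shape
(11, 5, 5, 23)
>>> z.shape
(11,)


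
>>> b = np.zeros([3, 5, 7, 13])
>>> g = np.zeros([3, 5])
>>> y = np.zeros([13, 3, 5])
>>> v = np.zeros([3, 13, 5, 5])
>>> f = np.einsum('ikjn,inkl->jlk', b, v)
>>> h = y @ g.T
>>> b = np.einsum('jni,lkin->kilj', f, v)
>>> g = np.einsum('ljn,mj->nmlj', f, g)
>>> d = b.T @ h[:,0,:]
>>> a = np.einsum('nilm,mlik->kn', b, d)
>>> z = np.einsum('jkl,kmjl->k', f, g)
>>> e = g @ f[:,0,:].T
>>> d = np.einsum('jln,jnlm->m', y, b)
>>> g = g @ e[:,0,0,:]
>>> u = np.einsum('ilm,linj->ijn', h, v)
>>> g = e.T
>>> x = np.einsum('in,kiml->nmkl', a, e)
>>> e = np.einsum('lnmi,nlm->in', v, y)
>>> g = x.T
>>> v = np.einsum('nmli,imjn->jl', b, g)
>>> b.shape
(13, 5, 3, 7)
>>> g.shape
(7, 5, 7, 13)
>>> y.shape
(13, 3, 5)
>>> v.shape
(7, 3)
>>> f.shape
(7, 5, 5)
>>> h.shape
(13, 3, 3)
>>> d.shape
(7,)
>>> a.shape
(3, 13)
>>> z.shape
(5,)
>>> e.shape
(5, 13)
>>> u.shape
(13, 5, 5)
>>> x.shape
(13, 7, 5, 7)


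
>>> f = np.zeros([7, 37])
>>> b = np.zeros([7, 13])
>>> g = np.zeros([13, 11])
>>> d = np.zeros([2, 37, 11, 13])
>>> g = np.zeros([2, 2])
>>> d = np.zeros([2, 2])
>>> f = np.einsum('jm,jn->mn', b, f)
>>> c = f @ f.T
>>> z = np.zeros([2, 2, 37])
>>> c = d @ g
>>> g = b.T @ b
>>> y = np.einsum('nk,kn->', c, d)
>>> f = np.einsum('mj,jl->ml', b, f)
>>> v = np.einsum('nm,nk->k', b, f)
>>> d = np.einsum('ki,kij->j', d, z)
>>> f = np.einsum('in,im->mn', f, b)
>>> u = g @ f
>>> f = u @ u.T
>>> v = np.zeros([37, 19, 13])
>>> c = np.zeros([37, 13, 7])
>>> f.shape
(13, 13)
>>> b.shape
(7, 13)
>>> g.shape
(13, 13)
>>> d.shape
(37,)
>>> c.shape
(37, 13, 7)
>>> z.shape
(2, 2, 37)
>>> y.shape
()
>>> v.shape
(37, 19, 13)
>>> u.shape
(13, 37)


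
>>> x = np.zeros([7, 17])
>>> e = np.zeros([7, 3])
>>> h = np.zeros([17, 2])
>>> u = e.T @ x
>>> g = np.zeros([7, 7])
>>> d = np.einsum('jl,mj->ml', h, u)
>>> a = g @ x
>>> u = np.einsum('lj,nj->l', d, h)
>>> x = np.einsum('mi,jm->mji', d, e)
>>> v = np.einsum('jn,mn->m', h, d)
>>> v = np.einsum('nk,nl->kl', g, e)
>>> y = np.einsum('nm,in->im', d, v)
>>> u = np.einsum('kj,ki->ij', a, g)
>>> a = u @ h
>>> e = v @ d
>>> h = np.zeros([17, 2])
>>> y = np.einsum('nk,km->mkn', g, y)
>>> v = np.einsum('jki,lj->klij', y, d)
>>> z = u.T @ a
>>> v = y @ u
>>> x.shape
(3, 7, 2)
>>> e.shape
(7, 2)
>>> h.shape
(17, 2)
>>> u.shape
(7, 17)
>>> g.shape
(7, 7)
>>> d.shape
(3, 2)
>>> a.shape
(7, 2)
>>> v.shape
(2, 7, 17)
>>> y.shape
(2, 7, 7)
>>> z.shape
(17, 2)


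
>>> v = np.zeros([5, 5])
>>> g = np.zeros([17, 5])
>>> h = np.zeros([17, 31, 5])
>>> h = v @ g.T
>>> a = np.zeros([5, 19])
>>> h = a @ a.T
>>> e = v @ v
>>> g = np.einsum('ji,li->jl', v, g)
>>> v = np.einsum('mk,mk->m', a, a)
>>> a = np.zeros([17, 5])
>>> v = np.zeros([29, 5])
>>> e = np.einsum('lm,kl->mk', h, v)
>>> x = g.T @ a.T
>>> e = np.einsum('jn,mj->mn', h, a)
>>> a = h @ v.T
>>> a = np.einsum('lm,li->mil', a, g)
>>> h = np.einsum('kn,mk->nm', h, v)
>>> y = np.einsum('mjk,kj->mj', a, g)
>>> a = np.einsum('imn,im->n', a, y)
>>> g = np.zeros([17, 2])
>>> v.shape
(29, 5)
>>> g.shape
(17, 2)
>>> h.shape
(5, 29)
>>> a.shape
(5,)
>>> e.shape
(17, 5)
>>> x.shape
(17, 17)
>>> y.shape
(29, 17)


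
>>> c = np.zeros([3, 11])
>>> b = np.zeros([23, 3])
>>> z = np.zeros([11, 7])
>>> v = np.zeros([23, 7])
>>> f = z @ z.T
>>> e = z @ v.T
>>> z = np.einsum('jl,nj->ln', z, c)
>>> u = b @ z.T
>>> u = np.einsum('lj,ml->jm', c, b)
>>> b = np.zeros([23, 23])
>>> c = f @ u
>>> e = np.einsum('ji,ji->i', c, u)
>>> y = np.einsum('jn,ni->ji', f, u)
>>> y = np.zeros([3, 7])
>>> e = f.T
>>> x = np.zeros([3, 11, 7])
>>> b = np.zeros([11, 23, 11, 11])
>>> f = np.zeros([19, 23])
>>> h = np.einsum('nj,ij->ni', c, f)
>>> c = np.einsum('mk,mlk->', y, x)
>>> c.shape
()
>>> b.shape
(11, 23, 11, 11)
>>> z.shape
(7, 3)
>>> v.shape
(23, 7)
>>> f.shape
(19, 23)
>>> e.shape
(11, 11)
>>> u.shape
(11, 23)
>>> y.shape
(3, 7)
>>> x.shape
(3, 11, 7)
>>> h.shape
(11, 19)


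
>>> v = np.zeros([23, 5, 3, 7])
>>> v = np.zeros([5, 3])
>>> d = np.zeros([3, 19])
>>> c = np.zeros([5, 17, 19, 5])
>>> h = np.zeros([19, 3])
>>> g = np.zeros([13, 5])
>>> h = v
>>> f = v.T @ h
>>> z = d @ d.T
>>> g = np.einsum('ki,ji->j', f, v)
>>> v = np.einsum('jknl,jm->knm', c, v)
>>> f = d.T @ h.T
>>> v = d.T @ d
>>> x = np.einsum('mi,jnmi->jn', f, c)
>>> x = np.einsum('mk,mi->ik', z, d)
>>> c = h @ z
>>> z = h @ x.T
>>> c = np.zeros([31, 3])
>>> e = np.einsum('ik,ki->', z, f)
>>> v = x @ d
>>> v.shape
(19, 19)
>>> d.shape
(3, 19)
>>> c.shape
(31, 3)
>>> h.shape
(5, 3)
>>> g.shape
(5,)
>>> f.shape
(19, 5)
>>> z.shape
(5, 19)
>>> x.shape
(19, 3)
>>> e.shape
()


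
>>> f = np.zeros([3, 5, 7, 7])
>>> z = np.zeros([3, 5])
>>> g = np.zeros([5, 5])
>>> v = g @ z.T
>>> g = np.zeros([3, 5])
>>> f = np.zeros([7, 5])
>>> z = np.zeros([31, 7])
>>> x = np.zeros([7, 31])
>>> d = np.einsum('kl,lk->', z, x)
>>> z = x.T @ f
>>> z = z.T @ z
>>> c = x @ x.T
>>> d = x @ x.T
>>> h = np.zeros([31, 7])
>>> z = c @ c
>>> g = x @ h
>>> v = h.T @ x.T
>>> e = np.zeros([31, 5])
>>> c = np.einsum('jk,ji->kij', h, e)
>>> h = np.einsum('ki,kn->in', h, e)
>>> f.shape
(7, 5)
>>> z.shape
(7, 7)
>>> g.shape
(7, 7)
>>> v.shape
(7, 7)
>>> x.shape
(7, 31)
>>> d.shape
(7, 7)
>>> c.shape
(7, 5, 31)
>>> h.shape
(7, 5)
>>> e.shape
(31, 5)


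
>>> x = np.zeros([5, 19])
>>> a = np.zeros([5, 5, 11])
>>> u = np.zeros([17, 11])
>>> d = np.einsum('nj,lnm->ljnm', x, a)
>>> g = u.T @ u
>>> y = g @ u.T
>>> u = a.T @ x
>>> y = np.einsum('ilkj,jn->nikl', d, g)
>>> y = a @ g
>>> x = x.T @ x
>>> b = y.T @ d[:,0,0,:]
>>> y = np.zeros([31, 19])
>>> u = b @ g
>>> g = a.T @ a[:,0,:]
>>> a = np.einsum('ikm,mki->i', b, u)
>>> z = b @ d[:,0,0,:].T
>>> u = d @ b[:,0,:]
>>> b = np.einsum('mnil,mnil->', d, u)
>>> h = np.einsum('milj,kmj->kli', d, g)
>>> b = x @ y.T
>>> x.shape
(19, 19)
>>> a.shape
(11,)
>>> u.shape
(5, 19, 5, 11)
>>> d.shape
(5, 19, 5, 11)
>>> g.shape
(11, 5, 11)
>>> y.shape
(31, 19)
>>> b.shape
(19, 31)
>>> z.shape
(11, 5, 5)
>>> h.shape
(11, 5, 19)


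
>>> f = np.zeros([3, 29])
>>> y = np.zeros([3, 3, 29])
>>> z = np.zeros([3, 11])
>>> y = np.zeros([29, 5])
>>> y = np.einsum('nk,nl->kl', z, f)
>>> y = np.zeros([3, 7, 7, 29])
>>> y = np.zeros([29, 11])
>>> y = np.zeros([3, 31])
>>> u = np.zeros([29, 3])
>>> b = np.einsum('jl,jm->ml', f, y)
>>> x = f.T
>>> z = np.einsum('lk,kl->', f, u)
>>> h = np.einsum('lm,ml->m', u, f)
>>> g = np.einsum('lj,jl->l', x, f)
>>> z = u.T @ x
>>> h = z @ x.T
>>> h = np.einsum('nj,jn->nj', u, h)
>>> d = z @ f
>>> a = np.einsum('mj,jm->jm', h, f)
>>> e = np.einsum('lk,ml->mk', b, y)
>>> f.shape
(3, 29)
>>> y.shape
(3, 31)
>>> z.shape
(3, 3)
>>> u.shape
(29, 3)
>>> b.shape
(31, 29)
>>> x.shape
(29, 3)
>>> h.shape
(29, 3)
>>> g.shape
(29,)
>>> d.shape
(3, 29)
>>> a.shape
(3, 29)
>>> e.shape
(3, 29)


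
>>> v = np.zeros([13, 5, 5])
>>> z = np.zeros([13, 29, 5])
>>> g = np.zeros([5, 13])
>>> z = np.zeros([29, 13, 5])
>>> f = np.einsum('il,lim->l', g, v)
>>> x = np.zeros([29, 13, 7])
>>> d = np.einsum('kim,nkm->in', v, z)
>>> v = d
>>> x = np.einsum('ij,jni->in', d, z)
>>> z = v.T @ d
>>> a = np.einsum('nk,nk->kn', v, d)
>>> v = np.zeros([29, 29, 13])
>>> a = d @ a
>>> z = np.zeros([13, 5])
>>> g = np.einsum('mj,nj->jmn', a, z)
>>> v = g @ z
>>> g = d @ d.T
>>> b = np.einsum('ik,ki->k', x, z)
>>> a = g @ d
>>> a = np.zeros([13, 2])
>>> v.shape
(5, 5, 5)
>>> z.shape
(13, 5)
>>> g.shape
(5, 5)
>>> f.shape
(13,)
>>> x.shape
(5, 13)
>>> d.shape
(5, 29)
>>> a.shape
(13, 2)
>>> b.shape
(13,)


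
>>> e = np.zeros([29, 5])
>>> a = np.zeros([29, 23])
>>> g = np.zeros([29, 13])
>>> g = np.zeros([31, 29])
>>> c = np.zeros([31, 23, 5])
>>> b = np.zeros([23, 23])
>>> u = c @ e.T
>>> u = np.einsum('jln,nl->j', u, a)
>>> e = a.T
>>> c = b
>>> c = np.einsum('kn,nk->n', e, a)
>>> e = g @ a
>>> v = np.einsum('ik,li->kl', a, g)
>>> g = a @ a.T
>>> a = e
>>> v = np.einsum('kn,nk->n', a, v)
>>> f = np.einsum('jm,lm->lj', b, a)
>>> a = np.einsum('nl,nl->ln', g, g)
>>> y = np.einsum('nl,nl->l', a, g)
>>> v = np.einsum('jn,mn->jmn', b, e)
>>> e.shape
(31, 23)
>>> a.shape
(29, 29)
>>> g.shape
(29, 29)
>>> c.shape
(29,)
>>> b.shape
(23, 23)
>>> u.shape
(31,)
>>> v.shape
(23, 31, 23)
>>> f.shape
(31, 23)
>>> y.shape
(29,)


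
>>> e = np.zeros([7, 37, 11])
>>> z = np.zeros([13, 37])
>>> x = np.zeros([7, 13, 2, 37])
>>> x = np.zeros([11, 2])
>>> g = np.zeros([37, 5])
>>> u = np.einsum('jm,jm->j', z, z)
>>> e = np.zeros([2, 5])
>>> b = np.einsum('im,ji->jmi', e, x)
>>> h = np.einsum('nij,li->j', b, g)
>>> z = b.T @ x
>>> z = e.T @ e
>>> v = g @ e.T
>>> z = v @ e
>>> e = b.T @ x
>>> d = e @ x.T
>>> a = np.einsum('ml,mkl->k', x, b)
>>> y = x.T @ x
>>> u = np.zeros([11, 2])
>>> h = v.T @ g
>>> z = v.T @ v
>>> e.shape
(2, 5, 2)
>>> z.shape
(2, 2)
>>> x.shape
(11, 2)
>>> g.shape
(37, 5)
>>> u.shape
(11, 2)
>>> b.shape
(11, 5, 2)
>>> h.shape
(2, 5)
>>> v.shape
(37, 2)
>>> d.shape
(2, 5, 11)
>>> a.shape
(5,)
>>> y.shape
(2, 2)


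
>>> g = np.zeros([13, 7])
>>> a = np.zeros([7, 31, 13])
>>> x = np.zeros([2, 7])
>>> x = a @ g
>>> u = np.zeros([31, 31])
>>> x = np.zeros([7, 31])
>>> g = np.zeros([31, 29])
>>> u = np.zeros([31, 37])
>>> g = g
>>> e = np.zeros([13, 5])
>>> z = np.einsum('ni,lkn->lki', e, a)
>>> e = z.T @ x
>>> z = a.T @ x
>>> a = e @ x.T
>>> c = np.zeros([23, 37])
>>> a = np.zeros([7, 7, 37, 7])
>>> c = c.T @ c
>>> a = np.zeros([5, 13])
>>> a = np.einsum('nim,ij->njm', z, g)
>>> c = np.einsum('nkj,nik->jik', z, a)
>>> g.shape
(31, 29)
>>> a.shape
(13, 29, 31)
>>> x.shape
(7, 31)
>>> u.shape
(31, 37)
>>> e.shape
(5, 31, 31)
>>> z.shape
(13, 31, 31)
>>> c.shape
(31, 29, 31)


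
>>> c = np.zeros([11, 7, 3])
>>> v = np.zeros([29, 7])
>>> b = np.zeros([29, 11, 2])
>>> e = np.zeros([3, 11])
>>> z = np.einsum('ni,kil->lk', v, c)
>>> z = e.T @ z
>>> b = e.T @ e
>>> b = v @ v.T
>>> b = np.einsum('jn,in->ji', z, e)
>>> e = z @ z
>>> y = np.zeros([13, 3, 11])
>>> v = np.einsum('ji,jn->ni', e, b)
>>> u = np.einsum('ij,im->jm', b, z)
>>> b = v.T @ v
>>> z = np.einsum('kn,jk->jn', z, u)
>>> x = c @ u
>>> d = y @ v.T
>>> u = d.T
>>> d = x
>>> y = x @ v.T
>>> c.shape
(11, 7, 3)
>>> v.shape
(3, 11)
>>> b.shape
(11, 11)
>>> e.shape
(11, 11)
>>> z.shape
(3, 11)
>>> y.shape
(11, 7, 3)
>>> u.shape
(3, 3, 13)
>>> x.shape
(11, 7, 11)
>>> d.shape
(11, 7, 11)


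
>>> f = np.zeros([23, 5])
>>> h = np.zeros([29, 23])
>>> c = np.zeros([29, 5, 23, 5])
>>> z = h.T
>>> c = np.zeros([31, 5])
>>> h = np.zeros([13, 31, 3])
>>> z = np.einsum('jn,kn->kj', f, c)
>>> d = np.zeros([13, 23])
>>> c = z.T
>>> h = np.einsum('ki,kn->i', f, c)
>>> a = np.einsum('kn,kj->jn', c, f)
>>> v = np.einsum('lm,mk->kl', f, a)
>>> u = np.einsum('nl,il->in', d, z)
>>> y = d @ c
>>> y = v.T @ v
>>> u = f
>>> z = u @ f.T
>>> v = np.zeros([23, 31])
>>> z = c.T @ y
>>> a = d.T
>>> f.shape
(23, 5)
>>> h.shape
(5,)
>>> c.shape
(23, 31)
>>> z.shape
(31, 23)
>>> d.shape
(13, 23)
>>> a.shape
(23, 13)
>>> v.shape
(23, 31)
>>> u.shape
(23, 5)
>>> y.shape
(23, 23)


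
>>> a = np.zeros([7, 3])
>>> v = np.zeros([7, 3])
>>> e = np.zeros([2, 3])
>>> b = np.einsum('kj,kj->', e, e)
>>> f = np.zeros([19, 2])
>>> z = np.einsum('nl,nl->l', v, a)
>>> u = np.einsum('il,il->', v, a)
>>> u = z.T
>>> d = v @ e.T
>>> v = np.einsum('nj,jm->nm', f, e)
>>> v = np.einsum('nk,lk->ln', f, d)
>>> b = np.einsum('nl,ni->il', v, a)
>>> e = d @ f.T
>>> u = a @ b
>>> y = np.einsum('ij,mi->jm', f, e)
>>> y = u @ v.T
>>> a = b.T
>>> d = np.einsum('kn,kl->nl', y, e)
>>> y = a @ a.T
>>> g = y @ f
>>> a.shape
(19, 3)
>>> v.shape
(7, 19)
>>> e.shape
(7, 19)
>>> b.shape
(3, 19)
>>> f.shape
(19, 2)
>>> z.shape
(3,)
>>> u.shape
(7, 19)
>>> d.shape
(7, 19)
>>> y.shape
(19, 19)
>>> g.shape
(19, 2)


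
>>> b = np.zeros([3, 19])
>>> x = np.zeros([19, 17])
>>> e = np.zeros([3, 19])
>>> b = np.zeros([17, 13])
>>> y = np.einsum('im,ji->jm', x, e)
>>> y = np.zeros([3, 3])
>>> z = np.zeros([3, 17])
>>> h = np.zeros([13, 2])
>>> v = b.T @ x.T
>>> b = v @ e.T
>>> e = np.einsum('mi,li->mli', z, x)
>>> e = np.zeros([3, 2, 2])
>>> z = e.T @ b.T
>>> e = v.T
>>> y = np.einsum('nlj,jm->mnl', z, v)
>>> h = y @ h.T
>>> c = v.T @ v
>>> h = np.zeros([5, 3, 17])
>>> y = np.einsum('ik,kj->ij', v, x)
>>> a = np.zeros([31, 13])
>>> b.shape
(13, 3)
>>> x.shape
(19, 17)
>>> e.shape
(19, 13)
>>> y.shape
(13, 17)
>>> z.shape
(2, 2, 13)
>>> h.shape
(5, 3, 17)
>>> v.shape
(13, 19)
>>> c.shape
(19, 19)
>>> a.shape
(31, 13)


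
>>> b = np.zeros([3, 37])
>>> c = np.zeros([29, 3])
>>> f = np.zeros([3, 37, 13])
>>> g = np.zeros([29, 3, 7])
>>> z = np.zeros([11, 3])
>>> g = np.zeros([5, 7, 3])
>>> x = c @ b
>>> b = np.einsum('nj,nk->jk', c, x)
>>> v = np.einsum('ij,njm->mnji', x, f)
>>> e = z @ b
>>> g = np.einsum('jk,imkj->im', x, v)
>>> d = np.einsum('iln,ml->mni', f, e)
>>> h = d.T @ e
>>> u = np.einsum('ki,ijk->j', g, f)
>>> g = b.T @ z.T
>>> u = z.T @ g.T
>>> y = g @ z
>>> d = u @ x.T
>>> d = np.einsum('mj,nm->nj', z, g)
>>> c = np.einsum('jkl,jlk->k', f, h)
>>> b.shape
(3, 37)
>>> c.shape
(37,)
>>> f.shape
(3, 37, 13)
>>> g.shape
(37, 11)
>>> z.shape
(11, 3)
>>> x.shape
(29, 37)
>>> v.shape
(13, 3, 37, 29)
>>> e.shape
(11, 37)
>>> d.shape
(37, 3)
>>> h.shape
(3, 13, 37)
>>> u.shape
(3, 37)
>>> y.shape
(37, 3)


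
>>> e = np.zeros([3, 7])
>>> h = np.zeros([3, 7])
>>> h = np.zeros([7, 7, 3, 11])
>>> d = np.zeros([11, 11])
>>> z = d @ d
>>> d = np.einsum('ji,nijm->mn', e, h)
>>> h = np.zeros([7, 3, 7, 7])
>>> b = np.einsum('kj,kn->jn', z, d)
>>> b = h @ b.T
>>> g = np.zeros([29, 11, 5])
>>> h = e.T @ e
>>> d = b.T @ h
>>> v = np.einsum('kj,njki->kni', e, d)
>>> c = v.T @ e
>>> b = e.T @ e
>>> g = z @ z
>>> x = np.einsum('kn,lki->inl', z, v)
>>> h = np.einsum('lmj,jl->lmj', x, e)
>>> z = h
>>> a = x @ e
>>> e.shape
(3, 7)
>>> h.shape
(7, 11, 3)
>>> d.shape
(11, 7, 3, 7)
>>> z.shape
(7, 11, 3)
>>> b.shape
(7, 7)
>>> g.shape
(11, 11)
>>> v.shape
(3, 11, 7)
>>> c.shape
(7, 11, 7)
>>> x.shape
(7, 11, 3)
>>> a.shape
(7, 11, 7)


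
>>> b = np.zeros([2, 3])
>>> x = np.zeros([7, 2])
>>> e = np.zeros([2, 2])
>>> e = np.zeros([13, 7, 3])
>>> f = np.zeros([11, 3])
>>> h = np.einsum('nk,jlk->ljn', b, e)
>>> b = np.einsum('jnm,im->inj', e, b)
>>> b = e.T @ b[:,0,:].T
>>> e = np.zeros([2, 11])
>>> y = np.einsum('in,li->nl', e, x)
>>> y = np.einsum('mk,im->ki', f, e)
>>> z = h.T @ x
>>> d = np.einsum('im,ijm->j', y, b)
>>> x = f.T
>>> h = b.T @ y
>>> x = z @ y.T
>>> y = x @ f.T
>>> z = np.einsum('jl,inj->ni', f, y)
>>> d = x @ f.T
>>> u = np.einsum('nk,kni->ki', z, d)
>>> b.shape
(3, 7, 2)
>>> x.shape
(2, 13, 3)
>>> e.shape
(2, 11)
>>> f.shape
(11, 3)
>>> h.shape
(2, 7, 2)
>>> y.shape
(2, 13, 11)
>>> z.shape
(13, 2)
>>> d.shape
(2, 13, 11)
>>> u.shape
(2, 11)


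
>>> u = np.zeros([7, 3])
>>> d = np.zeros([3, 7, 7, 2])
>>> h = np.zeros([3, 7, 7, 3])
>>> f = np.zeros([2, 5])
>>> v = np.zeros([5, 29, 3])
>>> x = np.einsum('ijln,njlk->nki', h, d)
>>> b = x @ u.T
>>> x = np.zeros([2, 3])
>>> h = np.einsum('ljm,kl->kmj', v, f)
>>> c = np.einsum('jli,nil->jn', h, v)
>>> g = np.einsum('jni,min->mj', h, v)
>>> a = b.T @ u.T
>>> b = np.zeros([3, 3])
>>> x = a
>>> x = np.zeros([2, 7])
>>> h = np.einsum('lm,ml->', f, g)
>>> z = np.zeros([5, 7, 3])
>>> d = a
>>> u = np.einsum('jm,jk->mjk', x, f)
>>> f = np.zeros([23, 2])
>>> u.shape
(7, 2, 5)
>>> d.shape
(7, 2, 7)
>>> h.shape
()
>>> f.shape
(23, 2)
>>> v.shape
(5, 29, 3)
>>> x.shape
(2, 7)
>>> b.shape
(3, 3)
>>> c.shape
(2, 5)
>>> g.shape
(5, 2)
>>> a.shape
(7, 2, 7)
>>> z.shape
(5, 7, 3)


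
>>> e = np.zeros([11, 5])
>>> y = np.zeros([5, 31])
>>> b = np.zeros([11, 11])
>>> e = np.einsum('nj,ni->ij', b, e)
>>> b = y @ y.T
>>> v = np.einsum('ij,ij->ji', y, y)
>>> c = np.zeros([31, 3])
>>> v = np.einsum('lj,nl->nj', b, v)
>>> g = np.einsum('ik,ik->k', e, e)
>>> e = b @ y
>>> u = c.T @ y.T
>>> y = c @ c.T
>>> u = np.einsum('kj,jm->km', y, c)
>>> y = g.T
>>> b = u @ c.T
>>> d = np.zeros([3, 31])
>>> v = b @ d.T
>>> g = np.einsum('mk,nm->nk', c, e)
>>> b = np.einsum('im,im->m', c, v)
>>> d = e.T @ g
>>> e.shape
(5, 31)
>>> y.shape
(11,)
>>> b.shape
(3,)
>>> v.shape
(31, 3)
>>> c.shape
(31, 3)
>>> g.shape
(5, 3)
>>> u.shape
(31, 3)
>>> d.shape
(31, 3)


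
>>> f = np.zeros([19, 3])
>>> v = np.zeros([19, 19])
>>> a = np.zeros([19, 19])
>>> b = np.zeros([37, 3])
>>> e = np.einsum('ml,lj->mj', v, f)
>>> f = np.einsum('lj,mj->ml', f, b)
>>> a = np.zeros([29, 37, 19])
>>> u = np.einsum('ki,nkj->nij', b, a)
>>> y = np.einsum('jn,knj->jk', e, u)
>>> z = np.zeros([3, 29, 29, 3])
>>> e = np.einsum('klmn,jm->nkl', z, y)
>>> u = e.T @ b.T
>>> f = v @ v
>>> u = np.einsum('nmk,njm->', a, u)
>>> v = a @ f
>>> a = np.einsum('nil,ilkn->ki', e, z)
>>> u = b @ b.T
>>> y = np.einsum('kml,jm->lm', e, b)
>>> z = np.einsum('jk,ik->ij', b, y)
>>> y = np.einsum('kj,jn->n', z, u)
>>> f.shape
(19, 19)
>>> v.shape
(29, 37, 19)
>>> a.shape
(29, 3)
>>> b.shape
(37, 3)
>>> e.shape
(3, 3, 29)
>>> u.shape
(37, 37)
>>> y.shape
(37,)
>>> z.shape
(29, 37)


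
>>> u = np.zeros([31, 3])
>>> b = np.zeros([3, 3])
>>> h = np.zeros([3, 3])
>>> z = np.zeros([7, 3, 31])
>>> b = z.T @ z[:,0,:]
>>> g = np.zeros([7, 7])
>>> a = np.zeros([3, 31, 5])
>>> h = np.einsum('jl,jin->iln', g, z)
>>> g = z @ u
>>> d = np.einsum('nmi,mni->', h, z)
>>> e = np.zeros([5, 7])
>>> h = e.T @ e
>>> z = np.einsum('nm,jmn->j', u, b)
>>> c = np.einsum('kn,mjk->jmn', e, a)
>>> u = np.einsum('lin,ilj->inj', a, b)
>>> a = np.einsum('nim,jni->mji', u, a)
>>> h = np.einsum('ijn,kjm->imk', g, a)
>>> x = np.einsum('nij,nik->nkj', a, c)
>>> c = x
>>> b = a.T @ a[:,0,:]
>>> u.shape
(31, 5, 31)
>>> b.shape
(5, 3, 5)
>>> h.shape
(7, 5, 31)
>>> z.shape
(31,)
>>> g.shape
(7, 3, 3)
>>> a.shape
(31, 3, 5)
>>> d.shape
()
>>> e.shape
(5, 7)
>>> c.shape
(31, 7, 5)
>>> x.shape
(31, 7, 5)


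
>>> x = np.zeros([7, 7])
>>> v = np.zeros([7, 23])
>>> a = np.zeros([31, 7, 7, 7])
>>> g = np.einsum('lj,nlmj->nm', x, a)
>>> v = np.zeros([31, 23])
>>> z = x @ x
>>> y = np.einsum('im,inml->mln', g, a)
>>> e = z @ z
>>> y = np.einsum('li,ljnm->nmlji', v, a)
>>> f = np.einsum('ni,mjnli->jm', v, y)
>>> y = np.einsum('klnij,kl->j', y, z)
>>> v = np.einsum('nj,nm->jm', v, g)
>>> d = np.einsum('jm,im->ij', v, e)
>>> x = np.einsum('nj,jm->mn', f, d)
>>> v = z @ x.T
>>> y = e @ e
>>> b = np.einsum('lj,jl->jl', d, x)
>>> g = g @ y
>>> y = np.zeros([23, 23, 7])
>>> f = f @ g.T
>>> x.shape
(23, 7)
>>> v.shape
(7, 23)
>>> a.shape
(31, 7, 7, 7)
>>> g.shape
(31, 7)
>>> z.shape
(7, 7)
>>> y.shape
(23, 23, 7)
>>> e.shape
(7, 7)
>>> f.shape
(7, 31)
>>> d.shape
(7, 23)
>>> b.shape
(23, 7)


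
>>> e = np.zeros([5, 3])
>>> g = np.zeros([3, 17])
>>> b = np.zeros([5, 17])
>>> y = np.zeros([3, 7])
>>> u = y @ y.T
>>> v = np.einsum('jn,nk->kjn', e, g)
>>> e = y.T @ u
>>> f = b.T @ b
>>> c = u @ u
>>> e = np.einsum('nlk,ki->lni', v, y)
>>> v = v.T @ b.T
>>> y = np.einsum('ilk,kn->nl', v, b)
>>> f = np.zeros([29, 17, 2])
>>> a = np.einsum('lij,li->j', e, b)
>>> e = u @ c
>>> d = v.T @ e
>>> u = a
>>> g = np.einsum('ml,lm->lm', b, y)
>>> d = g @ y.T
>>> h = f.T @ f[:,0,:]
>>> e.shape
(3, 3)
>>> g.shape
(17, 5)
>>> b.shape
(5, 17)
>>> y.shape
(17, 5)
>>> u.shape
(7,)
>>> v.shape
(3, 5, 5)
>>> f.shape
(29, 17, 2)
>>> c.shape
(3, 3)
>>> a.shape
(7,)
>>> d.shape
(17, 17)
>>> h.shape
(2, 17, 2)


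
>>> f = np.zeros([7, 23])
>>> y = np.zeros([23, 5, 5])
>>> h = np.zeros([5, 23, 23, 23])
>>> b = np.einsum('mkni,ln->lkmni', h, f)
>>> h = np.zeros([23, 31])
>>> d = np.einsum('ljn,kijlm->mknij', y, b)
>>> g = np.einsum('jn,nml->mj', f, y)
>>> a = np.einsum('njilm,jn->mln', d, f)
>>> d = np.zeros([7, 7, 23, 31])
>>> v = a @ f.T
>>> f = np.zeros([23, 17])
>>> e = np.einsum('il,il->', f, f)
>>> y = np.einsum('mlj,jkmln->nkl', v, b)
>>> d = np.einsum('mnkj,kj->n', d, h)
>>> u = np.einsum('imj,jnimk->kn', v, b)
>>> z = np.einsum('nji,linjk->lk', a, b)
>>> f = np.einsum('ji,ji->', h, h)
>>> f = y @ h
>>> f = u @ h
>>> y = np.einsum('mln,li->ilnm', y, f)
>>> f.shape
(23, 31)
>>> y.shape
(31, 23, 23, 23)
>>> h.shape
(23, 31)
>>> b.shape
(7, 23, 5, 23, 23)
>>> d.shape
(7,)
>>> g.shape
(5, 7)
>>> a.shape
(5, 23, 23)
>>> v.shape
(5, 23, 7)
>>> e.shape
()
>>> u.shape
(23, 23)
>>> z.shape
(7, 23)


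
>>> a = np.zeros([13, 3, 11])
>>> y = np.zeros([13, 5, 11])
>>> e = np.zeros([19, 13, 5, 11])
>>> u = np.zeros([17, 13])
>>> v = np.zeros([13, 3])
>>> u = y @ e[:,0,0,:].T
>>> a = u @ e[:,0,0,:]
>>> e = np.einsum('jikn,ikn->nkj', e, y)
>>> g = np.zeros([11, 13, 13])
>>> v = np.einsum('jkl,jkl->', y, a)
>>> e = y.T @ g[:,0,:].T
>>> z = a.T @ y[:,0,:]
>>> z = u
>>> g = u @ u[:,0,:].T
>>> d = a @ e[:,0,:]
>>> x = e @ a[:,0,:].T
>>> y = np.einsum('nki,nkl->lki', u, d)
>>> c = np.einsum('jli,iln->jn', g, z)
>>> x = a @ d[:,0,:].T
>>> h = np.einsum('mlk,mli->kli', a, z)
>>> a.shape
(13, 5, 11)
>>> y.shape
(11, 5, 19)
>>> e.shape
(11, 5, 11)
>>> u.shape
(13, 5, 19)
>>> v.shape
()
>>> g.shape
(13, 5, 13)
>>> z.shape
(13, 5, 19)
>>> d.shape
(13, 5, 11)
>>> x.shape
(13, 5, 13)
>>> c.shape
(13, 19)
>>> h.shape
(11, 5, 19)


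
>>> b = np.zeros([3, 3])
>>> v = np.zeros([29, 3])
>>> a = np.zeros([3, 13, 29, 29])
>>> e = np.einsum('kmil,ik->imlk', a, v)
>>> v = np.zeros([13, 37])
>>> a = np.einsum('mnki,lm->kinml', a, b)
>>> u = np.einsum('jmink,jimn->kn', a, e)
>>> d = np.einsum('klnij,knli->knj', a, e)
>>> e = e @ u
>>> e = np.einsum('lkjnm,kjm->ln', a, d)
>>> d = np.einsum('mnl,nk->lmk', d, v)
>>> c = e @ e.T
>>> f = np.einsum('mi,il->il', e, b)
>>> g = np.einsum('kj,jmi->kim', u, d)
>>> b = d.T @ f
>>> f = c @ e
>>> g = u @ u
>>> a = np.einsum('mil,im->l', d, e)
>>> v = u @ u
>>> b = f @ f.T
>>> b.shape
(29, 29)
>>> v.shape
(3, 3)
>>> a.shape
(37,)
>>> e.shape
(29, 3)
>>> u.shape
(3, 3)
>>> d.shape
(3, 29, 37)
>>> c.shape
(29, 29)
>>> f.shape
(29, 3)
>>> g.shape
(3, 3)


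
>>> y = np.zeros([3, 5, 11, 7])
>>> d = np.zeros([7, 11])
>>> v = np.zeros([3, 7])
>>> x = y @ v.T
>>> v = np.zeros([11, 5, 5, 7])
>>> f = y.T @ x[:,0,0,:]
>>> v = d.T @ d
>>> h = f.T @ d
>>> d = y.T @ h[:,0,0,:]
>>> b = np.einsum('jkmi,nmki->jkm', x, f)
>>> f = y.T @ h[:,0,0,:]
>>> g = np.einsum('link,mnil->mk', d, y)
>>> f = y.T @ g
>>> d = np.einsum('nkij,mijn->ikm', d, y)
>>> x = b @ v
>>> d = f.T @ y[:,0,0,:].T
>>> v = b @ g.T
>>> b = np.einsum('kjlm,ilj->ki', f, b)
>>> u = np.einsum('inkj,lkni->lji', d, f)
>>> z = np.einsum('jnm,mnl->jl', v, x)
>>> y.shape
(3, 5, 11, 7)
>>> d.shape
(11, 5, 11, 3)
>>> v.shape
(3, 5, 3)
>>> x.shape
(3, 5, 11)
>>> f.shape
(7, 11, 5, 11)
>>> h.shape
(3, 5, 11, 11)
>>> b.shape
(7, 3)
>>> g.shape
(3, 11)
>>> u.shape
(7, 3, 11)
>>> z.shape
(3, 11)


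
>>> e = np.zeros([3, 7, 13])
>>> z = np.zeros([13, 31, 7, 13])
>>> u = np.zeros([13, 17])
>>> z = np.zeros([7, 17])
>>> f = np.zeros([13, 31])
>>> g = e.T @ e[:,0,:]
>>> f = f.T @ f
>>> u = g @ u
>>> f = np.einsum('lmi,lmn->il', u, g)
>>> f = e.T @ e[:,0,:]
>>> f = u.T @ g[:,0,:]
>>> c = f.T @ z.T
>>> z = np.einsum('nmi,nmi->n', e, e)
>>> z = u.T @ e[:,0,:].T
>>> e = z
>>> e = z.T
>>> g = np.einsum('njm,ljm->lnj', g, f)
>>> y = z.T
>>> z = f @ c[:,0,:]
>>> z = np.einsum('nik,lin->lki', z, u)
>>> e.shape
(3, 7, 17)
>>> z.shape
(13, 7, 7)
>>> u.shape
(13, 7, 17)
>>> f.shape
(17, 7, 13)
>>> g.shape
(17, 13, 7)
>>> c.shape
(13, 7, 7)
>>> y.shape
(3, 7, 17)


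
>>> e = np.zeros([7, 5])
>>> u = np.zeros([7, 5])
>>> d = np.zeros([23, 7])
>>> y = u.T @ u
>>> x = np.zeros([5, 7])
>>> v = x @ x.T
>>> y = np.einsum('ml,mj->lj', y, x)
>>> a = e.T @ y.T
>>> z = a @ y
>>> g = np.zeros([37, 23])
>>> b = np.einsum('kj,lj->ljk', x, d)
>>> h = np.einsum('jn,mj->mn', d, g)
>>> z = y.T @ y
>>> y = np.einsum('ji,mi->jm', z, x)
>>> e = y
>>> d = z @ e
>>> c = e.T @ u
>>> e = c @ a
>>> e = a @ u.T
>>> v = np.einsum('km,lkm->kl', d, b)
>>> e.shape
(5, 7)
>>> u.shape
(7, 5)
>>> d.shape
(7, 5)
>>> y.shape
(7, 5)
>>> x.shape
(5, 7)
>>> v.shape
(7, 23)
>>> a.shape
(5, 5)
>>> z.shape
(7, 7)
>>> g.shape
(37, 23)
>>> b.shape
(23, 7, 5)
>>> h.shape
(37, 7)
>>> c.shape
(5, 5)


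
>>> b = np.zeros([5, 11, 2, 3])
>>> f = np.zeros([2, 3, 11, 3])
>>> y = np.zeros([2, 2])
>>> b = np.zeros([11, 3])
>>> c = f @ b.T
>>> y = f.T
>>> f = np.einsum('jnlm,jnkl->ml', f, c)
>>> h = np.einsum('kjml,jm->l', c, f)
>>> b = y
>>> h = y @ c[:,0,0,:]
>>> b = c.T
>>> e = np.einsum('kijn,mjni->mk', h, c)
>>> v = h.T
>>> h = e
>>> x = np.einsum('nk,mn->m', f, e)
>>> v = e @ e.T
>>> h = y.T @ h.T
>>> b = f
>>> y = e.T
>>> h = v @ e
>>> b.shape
(3, 11)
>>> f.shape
(3, 11)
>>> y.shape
(3, 2)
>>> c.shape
(2, 3, 11, 11)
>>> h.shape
(2, 3)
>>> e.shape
(2, 3)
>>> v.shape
(2, 2)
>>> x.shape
(2,)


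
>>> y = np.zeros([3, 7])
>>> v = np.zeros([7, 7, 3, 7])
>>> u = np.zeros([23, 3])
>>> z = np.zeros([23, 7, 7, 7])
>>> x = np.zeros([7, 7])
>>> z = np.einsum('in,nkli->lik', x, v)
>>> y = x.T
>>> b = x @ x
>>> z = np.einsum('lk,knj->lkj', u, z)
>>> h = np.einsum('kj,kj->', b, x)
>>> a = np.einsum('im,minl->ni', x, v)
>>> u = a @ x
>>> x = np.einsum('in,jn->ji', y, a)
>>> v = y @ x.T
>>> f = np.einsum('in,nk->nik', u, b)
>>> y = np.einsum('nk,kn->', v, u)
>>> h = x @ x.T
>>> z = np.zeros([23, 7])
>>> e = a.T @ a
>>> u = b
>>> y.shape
()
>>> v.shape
(7, 3)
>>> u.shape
(7, 7)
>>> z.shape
(23, 7)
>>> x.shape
(3, 7)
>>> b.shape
(7, 7)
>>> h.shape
(3, 3)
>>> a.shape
(3, 7)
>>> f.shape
(7, 3, 7)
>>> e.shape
(7, 7)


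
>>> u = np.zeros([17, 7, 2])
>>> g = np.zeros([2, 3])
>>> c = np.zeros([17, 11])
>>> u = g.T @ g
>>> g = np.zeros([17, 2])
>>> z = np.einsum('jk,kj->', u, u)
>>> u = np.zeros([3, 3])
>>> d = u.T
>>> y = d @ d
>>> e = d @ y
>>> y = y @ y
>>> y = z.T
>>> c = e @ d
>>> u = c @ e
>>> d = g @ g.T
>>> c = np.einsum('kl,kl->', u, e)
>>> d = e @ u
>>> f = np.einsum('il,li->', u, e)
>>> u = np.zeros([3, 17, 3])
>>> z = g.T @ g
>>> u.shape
(3, 17, 3)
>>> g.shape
(17, 2)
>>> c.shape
()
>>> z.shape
(2, 2)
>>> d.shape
(3, 3)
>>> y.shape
()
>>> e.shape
(3, 3)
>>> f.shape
()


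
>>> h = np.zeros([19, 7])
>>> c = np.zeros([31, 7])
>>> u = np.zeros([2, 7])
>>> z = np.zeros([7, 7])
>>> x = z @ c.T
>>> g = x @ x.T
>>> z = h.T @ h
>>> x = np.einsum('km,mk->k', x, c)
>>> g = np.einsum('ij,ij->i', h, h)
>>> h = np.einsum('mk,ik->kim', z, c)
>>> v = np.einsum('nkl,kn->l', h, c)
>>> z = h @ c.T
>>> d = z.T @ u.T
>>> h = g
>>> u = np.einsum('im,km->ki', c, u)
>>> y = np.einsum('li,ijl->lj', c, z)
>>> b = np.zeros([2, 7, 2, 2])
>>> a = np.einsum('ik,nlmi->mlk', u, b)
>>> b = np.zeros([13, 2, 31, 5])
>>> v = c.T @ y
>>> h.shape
(19,)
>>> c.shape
(31, 7)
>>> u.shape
(2, 31)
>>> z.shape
(7, 31, 31)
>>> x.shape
(7,)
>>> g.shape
(19,)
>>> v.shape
(7, 31)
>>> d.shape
(31, 31, 2)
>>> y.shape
(31, 31)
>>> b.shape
(13, 2, 31, 5)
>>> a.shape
(2, 7, 31)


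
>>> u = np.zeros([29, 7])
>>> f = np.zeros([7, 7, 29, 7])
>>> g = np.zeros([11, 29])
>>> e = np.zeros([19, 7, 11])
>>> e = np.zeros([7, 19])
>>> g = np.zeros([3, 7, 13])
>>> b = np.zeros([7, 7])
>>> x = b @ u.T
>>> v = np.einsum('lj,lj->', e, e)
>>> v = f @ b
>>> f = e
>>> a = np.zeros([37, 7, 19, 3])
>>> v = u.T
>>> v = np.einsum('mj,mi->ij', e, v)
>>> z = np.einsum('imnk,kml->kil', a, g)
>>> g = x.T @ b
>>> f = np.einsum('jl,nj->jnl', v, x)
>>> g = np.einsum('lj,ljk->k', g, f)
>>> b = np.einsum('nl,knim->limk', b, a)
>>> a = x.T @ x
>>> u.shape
(29, 7)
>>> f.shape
(29, 7, 19)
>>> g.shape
(19,)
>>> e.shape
(7, 19)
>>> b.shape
(7, 19, 3, 37)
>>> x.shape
(7, 29)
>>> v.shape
(29, 19)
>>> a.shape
(29, 29)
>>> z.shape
(3, 37, 13)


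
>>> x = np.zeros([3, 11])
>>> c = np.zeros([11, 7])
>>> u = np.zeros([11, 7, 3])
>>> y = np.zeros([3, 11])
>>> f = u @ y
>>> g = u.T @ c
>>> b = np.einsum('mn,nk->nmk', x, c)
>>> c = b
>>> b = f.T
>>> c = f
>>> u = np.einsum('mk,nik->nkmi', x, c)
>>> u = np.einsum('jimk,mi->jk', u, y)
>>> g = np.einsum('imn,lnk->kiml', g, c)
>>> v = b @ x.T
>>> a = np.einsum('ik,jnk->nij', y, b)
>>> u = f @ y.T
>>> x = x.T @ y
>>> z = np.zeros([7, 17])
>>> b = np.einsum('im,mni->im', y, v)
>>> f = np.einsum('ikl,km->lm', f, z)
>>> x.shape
(11, 11)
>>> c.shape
(11, 7, 11)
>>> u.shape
(11, 7, 3)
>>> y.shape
(3, 11)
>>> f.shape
(11, 17)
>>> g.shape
(11, 3, 7, 11)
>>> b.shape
(3, 11)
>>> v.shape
(11, 7, 3)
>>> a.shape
(7, 3, 11)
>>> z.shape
(7, 17)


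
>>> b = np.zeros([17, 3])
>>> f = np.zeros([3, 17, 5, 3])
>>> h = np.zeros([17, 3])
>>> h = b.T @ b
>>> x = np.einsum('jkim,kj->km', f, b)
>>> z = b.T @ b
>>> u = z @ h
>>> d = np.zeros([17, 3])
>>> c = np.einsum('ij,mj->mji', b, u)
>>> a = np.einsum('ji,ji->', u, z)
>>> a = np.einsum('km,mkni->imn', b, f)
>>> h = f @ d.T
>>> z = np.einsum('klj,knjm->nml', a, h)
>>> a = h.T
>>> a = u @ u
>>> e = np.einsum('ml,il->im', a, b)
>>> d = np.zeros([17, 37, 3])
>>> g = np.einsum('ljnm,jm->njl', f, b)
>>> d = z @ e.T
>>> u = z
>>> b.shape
(17, 3)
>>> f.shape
(3, 17, 5, 3)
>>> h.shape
(3, 17, 5, 17)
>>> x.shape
(17, 3)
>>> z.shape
(17, 17, 3)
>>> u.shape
(17, 17, 3)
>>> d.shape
(17, 17, 17)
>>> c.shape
(3, 3, 17)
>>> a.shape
(3, 3)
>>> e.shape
(17, 3)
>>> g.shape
(5, 17, 3)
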